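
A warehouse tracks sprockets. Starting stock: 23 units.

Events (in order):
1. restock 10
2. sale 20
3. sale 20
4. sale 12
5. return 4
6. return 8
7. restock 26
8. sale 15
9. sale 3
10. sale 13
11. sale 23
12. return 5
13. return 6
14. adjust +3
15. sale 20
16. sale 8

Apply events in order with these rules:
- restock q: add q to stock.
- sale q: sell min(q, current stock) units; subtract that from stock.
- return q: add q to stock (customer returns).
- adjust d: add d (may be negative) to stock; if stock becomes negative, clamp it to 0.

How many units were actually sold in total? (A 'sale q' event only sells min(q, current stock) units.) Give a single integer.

Processing events:
Start: stock = 23
  Event 1 (restock 10): 23 + 10 = 33
  Event 2 (sale 20): sell min(20,33)=20. stock: 33 - 20 = 13. total_sold = 20
  Event 3 (sale 20): sell min(20,13)=13. stock: 13 - 13 = 0. total_sold = 33
  Event 4 (sale 12): sell min(12,0)=0. stock: 0 - 0 = 0. total_sold = 33
  Event 5 (return 4): 0 + 4 = 4
  Event 6 (return 8): 4 + 8 = 12
  Event 7 (restock 26): 12 + 26 = 38
  Event 8 (sale 15): sell min(15,38)=15. stock: 38 - 15 = 23. total_sold = 48
  Event 9 (sale 3): sell min(3,23)=3. stock: 23 - 3 = 20. total_sold = 51
  Event 10 (sale 13): sell min(13,20)=13. stock: 20 - 13 = 7. total_sold = 64
  Event 11 (sale 23): sell min(23,7)=7. stock: 7 - 7 = 0. total_sold = 71
  Event 12 (return 5): 0 + 5 = 5
  Event 13 (return 6): 5 + 6 = 11
  Event 14 (adjust +3): 11 + 3 = 14
  Event 15 (sale 20): sell min(20,14)=14. stock: 14 - 14 = 0. total_sold = 85
  Event 16 (sale 8): sell min(8,0)=0. stock: 0 - 0 = 0. total_sold = 85
Final: stock = 0, total_sold = 85

Answer: 85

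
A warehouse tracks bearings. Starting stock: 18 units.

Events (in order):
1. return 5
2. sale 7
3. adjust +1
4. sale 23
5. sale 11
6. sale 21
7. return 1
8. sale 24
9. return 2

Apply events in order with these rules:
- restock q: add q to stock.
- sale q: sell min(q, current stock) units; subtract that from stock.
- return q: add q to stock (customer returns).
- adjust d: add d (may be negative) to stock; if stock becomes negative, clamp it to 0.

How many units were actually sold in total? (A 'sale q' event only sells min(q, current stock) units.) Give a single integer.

Processing events:
Start: stock = 18
  Event 1 (return 5): 18 + 5 = 23
  Event 2 (sale 7): sell min(7,23)=7. stock: 23 - 7 = 16. total_sold = 7
  Event 3 (adjust +1): 16 + 1 = 17
  Event 4 (sale 23): sell min(23,17)=17. stock: 17 - 17 = 0. total_sold = 24
  Event 5 (sale 11): sell min(11,0)=0. stock: 0 - 0 = 0. total_sold = 24
  Event 6 (sale 21): sell min(21,0)=0. stock: 0 - 0 = 0. total_sold = 24
  Event 7 (return 1): 0 + 1 = 1
  Event 8 (sale 24): sell min(24,1)=1. stock: 1 - 1 = 0. total_sold = 25
  Event 9 (return 2): 0 + 2 = 2
Final: stock = 2, total_sold = 25

Answer: 25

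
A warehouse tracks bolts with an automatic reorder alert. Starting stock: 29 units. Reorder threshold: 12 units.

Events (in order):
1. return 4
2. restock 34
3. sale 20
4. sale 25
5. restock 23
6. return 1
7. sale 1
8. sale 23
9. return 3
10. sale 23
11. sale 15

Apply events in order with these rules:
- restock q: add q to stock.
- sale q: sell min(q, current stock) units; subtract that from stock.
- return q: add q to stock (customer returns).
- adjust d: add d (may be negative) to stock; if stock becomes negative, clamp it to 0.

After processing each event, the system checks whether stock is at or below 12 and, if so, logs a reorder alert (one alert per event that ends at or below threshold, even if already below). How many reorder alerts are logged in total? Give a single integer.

Answer: 2

Derivation:
Processing events:
Start: stock = 29
  Event 1 (return 4): 29 + 4 = 33
  Event 2 (restock 34): 33 + 34 = 67
  Event 3 (sale 20): sell min(20,67)=20. stock: 67 - 20 = 47. total_sold = 20
  Event 4 (sale 25): sell min(25,47)=25. stock: 47 - 25 = 22. total_sold = 45
  Event 5 (restock 23): 22 + 23 = 45
  Event 6 (return 1): 45 + 1 = 46
  Event 7 (sale 1): sell min(1,46)=1. stock: 46 - 1 = 45. total_sold = 46
  Event 8 (sale 23): sell min(23,45)=23. stock: 45 - 23 = 22. total_sold = 69
  Event 9 (return 3): 22 + 3 = 25
  Event 10 (sale 23): sell min(23,25)=23. stock: 25 - 23 = 2. total_sold = 92
  Event 11 (sale 15): sell min(15,2)=2. stock: 2 - 2 = 0. total_sold = 94
Final: stock = 0, total_sold = 94

Checking against threshold 12:
  After event 1: stock=33 > 12
  After event 2: stock=67 > 12
  After event 3: stock=47 > 12
  After event 4: stock=22 > 12
  After event 5: stock=45 > 12
  After event 6: stock=46 > 12
  After event 7: stock=45 > 12
  After event 8: stock=22 > 12
  After event 9: stock=25 > 12
  After event 10: stock=2 <= 12 -> ALERT
  After event 11: stock=0 <= 12 -> ALERT
Alert events: [10, 11]. Count = 2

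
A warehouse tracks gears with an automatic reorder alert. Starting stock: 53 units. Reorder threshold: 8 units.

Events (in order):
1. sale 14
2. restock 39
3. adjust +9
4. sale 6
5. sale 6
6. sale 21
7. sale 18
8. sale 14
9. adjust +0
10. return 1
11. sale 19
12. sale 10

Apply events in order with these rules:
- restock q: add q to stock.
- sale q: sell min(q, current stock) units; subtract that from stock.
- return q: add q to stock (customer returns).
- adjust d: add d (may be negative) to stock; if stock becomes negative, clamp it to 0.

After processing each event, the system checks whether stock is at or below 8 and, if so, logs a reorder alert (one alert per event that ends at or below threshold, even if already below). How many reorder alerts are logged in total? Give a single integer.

Answer: 2

Derivation:
Processing events:
Start: stock = 53
  Event 1 (sale 14): sell min(14,53)=14. stock: 53 - 14 = 39. total_sold = 14
  Event 2 (restock 39): 39 + 39 = 78
  Event 3 (adjust +9): 78 + 9 = 87
  Event 4 (sale 6): sell min(6,87)=6. stock: 87 - 6 = 81. total_sold = 20
  Event 5 (sale 6): sell min(6,81)=6. stock: 81 - 6 = 75. total_sold = 26
  Event 6 (sale 21): sell min(21,75)=21. stock: 75 - 21 = 54. total_sold = 47
  Event 7 (sale 18): sell min(18,54)=18. stock: 54 - 18 = 36. total_sold = 65
  Event 8 (sale 14): sell min(14,36)=14. stock: 36 - 14 = 22. total_sold = 79
  Event 9 (adjust +0): 22 + 0 = 22
  Event 10 (return 1): 22 + 1 = 23
  Event 11 (sale 19): sell min(19,23)=19. stock: 23 - 19 = 4. total_sold = 98
  Event 12 (sale 10): sell min(10,4)=4. stock: 4 - 4 = 0. total_sold = 102
Final: stock = 0, total_sold = 102

Checking against threshold 8:
  After event 1: stock=39 > 8
  After event 2: stock=78 > 8
  After event 3: stock=87 > 8
  After event 4: stock=81 > 8
  After event 5: stock=75 > 8
  After event 6: stock=54 > 8
  After event 7: stock=36 > 8
  After event 8: stock=22 > 8
  After event 9: stock=22 > 8
  After event 10: stock=23 > 8
  After event 11: stock=4 <= 8 -> ALERT
  After event 12: stock=0 <= 8 -> ALERT
Alert events: [11, 12]. Count = 2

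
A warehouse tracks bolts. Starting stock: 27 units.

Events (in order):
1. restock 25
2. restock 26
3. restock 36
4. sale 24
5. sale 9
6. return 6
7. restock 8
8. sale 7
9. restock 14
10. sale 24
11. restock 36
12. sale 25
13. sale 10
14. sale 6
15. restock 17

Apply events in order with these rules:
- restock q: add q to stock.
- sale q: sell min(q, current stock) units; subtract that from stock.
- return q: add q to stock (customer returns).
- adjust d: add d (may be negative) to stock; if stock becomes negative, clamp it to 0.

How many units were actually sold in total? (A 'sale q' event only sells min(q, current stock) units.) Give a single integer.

Answer: 105

Derivation:
Processing events:
Start: stock = 27
  Event 1 (restock 25): 27 + 25 = 52
  Event 2 (restock 26): 52 + 26 = 78
  Event 3 (restock 36): 78 + 36 = 114
  Event 4 (sale 24): sell min(24,114)=24. stock: 114 - 24 = 90. total_sold = 24
  Event 5 (sale 9): sell min(9,90)=9. stock: 90 - 9 = 81. total_sold = 33
  Event 6 (return 6): 81 + 6 = 87
  Event 7 (restock 8): 87 + 8 = 95
  Event 8 (sale 7): sell min(7,95)=7. stock: 95 - 7 = 88. total_sold = 40
  Event 9 (restock 14): 88 + 14 = 102
  Event 10 (sale 24): sell min(24,102)=24. stock: 102 - 24 = 78. total_sold = 64
  Event 11 (restock 36): 78 + 36 = 114
  Event 12 (sale 25): sell min(25,114)=25. stock: 114 - 25 = 89. total_sold = 89
  Event 13 (sale 10): sell min(10,89)=10. stock: 89 - 10 = 79. total_sold = 99
  Event 14 (sale 6): sell min(6,79)=6. stock: 79 - 6 = 73. total_sold = 105
  Event 15 (restock 17): 73 + 17 = 90
Final: stock = 90, total_sold = 105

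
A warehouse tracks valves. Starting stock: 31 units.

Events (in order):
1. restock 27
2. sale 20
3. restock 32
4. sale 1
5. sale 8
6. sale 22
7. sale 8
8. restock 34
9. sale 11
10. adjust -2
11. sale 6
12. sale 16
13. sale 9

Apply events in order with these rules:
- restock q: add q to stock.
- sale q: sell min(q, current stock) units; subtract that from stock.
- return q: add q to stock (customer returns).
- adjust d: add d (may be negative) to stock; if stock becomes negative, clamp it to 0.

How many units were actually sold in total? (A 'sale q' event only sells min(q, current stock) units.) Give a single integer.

Processing events:
Start: stock = 31
  Event 1 (restock 27): 31 + 27 = 58
  Event 2 (sale 20): sell min(20,58)=20. stock: 58 - 20 = 38. total_sold = 20
  Event 3 (restock 32): 38 + 32 = 70
  Event 4 (sale 1): sell min(1,70)=1. stock: 70 - 1 = 69. total_sold = 21
  Event 5 (sale 8): sell min(8,69)=8. stock: 69 - 8 = 61. total_sold = 29
  Event 6 (sale 22): sell min(22,61)=22. stock: 61 - 22 = 39. total_sold = 51
  Event 7 (sale 8): sell min(8,39)=8. stock: 39 - 8 = 31. total_sold = 59
  Event 8 (restock 34): 31 + 34 = 65
  Event 9 (sale 11): sell min(11,65)=11. stock: 65 - 11 = 54. total_sold = 70
  Event 10 (adjust -2): 54 + -2 = 52
  Event 11 (sale 6): sell min(6,52)=6. stock: 52 - 6 = 46. total_sold = 76
  Event 12 (sale 16): sell min(16,46)=16. stock: 46 - 16 = 30. total_sold = 92
  Event 13 (sale 9): sell min(9,30)=9. stock: 30 - 9 = 21. total_sold = 101
Final: stock = 21, total_sold = 101

Answer: 101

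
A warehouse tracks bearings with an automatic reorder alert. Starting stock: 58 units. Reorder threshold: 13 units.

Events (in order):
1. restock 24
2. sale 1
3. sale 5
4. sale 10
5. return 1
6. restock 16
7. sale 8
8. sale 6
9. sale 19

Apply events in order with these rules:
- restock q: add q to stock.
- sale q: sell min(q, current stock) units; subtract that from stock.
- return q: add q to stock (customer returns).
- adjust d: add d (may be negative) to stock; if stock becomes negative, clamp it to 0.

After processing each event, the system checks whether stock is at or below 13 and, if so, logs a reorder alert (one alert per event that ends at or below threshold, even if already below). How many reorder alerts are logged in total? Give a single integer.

Processing events:
Start: stock = 58
  Event 1 (restock 24): 58 + 24 = 82
  Event 2 (sale 1): sell min(1,82)=1. stock: 82 - 1 = 81. total_sold = 1
  Event 3 (sale 5): sell min(5,81)=5. stock: 81 - 5 = 76. total_sold = 6
  Event 4 (sale 10): sell min(10,76)=10. stock: 76 - 10 = 66. total_sold = 16
  Event 5 (return 1): 66 + 1 = 67
  Event 6 (restock 16): 67 + 16 = 83
  Event 7 (sale 8): sell min(8,83)=8. stock: 83 - 8 = 75. total_sold = 24
  Event 8 (sale 6): sell min(6,75)=6. stock: 75 - 6 = 69. total_sold = 30
  Event 9 (sale 19): sell min(19,69)=19. stock: 69 - 19 = 50. total_sold = 49
Final: stock = 50, total_sold = 49

Checking against threshold 13:
  After event 1: stock=82 > 13
  After event 2: stock=81 > 13
  After event 3: stock=76 > 13
  After event 4: stock=66 > 13
  After event 5: stock=67 > 13
  After event 6: stock=83 > 13
  After event 7: stock=75 > 13
  After event 8: stock=69 > 13
  After event 9: stock=50 > 13
Alert events: []. Count = 0

Answer: 0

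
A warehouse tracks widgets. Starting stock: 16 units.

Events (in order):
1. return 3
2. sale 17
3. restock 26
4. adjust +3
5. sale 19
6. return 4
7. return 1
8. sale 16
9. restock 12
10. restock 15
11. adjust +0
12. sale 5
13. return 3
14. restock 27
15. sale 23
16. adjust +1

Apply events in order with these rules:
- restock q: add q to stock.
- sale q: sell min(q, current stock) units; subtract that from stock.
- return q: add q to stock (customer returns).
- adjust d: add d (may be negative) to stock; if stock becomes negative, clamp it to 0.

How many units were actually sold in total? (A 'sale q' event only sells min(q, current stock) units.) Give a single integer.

Processing events:
Start: stock = 16
  Event 1 (return 3): 16 + 3 = 19
  Event 2 (sale 17): sell min(17,19)=17. stock: 19 - 17 = 2. total_sold = 17
  Event 3 (restock 26): 2 + 26 = 28
  Event 4 (adjust +3): 28 + 3 = 31
  Event 5 (sale 19): sell min(19,31)=19. stock: 31 - 19 = 12. total_sold = 36
  Event 6 (return 4): 12 + 4 = 16
  Event 7 (return 1): 16 + 1 = 17
  Event 8 (sale 16): sell min(16,17)=16. stock: 17 - 16 = 1. total_sold = 52
  Event 9 (restock 12): 1 + 12 = 13
  Event 10 (restock 15): 13 + 15 = 28
  Event 11 (adjust +0): 28 + 0 = 28
  Event 12 (sale 5): sell min(5,28)=5. stock: 28 - 5 = 23. total_sold = 57
  Event 13 (return 3): 23 + 3 = 26
  Event 14 (restock 27): 26 + 27 = 53
  Event 15 (sale 23): sell min(23,53)=23. stock: 53 - 23 = 30. total_sold = 80
  Event 16 (adjust +1): 30 + 1 = 31
Final: stock = 31, total_sold = 80

Answer: 80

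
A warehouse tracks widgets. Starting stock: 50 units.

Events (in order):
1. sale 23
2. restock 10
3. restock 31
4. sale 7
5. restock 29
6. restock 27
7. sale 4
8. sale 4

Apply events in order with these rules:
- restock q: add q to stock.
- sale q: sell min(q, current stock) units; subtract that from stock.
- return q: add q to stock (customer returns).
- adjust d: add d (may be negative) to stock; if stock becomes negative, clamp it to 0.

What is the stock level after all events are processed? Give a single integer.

Answer: 109

Derivation:
Processing events:
Start: stock = 50
  Event 1 (sale 23): sell min(23,50)=23. stock: 50 - 23 = 27. total_sold = 23
  Event 2 (restock 10): 27 + 10 = 37
  Event 3 (restock 31): 37 + 31 = 68
  Event 4 (sale 7): sell min(7,68)=7. stock: 68 - 7 = 61. total_sold = 30
  Event 5 (restock 29): 61 + 29 = 90
  Event 6 (restock 27): 90 + 27 = 117
  Event 7 (sale 4): sell min(4,117)=4. stock: 117 - 4 = 113. total_sold = 34
  Event 8 (sale 4): sell min(4,113)=4. stock: 113 - 4 = 109. total_sold = 38
Final: stock = 109, total_sold = 38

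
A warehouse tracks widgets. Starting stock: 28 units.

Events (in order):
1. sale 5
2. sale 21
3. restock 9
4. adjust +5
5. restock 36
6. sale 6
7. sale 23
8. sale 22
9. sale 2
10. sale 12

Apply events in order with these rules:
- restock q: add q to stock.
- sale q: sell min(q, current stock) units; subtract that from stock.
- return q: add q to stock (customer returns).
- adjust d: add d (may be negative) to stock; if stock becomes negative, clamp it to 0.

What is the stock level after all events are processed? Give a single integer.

Processing events:
Start: stock = 28
  Event 1 (sale 5): sell min(5,28)=5. stock: 28 - 5 = 23. total_sold = 5
  Event 2 (sale 21): sell min(21,23)=21. stock: 23 - 21 = 2. total_sold = 26
  Event 3 (restock 9): 2 + 9 = 11
  Event 4 (adjust +5): 11 + 5 = 16
  Event 5 (restock 36): 16 + 36 = 52
  Event 6 (sale 6): sell min(6,52)=6. stock: 52 - 6 = 46. total_sold = 32
  Event 7 (sale 23): sell min(23,46)=23. stock: 46 - 23 = 23. total_sold = 55
  Event 8 (sale 22): sell min(22,23)=22. stock: 23 - 22 = 1. total_sold = 77
  Event 9 (sale 2): sell min(2,1)=1. stock: 1 - 1 = 0. total_sold = 78
  Event 10 (sale 12): sell min(12,0)=0. stock: 0 - 0 = 0. total_sold = 78
Final: stock = 0, total_sold = 78

Answer: 0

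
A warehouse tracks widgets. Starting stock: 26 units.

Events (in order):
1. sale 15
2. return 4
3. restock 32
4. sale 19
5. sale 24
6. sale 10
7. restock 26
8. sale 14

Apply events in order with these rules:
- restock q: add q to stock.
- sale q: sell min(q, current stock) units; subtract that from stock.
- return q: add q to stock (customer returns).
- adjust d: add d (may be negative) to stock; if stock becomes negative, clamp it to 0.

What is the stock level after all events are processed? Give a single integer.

Answer: 12

Derivation:
Processing events:
Start: stock = 26
  Event 1 (sale 15): sell min(15,26)=15. stock: 26 - 15 = 11. total_sold = 15
  Event 2 (return 4): 11 + 4 = 15
  Event 3 (restock 32): 15 + 32 = 47
  Event 4 (sale 19): sell min(19,47)=19. stock: 47 - 19 = 28. total_sold = 34
  Event 5 (sale 24): sell min(24,28)=24. stock: 28 - 24 = 4. total_sold = 58
  Event 6 (sale 10): sell min(10,4)=4. stock: 4 - 4 = 0. total_sold = 62
  Event 7 (restock 26): 0 + 26 = 26
  Event 8 (sale 14): sell min(14,26)=14. stock: 26 - 14 = 12. total_sold = 76
Final: stock = 12, total_sold = 76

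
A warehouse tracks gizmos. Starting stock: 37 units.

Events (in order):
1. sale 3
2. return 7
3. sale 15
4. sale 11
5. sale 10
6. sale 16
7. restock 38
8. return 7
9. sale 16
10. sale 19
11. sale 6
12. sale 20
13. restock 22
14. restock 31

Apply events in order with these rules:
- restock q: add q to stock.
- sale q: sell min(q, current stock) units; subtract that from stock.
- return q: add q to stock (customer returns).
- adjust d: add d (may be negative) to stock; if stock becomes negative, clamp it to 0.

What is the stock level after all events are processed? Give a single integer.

Answer: 53

Derivation:
Processing events:
Start: stock = 37
  Event 1 (sale 3): sell min(3,37)=3. stock: 37 - 3 = 34. total_sold = 3
  Event 2 (return 7): 34 + 7 = 41
  Event 3 (sale 15): sell min(15,41)=15. stock: 41 - 15 = 26. total_sold = 18
  Event 4 (sale 11): sell min(11,26)=11. stock: 26 - 11 = 15. total_sold = 29
  Event 5 (sale 10): sell min(10,15)=10. stock: 15 - 10 = 5. total_sold = 39
  Event 6 (sale 16): sell min(16,5)=5. stock: 5 - 5 = 0. total_sold = 44
  Event 7 (restock 38): 0 + 38 = 38
  Event 8 (return 7): 38 + 7 = 45
  Event 9 (sale 16): sell min(16,45)=16. stock: 45 - 16 = 29. total_sold = 60
  Event 10 (sale 19): sell min(19,29)=19. stock: 29 - 19 = 10. total_sold = 79
  Event 11 (sale 6): sell min(6,10)=6. stock: 10 - 6 = 4. total_sold = 85
  Event 12 (sale 20): sell min(20,4)=4. stock: 4 - 4 = 0. total_sold = 89
  Event 13 (restock 22): 0 + 22 = 22
  Event 14 (restock 31): 22 + 31 = 53
Final: stock = 53, total_sold = 89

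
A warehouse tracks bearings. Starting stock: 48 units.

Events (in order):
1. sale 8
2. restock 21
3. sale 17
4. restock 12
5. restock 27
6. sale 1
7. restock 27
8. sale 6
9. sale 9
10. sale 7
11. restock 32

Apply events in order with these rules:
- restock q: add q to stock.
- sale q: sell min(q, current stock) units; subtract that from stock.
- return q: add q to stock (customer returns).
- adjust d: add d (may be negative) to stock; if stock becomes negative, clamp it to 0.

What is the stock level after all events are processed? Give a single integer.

Answer: 119

Derivation:
Processing events:
Start: stock = 48
  Event 1 (sale 8): sell min(8,48)=8. stock: 48 - 8 = 40. total_sold = 8
  Event 2 (restock 21): 40 + 21 = 61
  Event 3 (sale 17): sell min(17,61)=17. stock: 61 - 17 = 44. total_sold = 25
  Event 4 (restock 12): 44 + 12 = 56
  Event 5 (restock 27): 56 + 27 = 83
  Event 6 (sale 1): sell min(1,83)=1. stock: 83 - 1 = 82. total_sold = 26
  Event 7 (restock 27): 82 + 27 = 109
  Event 8 (sale 6): sell min(6,109)=6. stock: 109 - 6 = 103. total_sold = 32
  Event 9 (sale 9): sell min(9,103)=9. stock: 103 - 9 = 94. total_sold = 41
  Event 10 (sale 7): sell min(7,94)=7. stock: 94 - 7 = 87. total_sold = 48
  Event 11 (restock 32): 87 + 32 = 119
Final: stock = 119, total_sold = 48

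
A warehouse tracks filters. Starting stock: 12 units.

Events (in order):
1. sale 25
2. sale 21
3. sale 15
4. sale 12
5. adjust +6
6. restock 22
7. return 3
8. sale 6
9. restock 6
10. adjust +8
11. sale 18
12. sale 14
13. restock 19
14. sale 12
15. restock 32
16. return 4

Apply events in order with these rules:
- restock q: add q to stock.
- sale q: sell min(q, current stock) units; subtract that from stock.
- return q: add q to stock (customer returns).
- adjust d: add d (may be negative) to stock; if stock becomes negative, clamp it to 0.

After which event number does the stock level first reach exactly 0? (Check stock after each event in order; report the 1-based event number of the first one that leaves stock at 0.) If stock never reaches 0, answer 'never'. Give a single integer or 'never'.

Answer: 1

Derivation:
Processing events:
Start: stock = 12
  Event 1 (sale 25): sell min(25,12)=12. stock: 12 - 12 = 0. total_sold = 12
  Event 2 (sale 21): sell min(21,0)=0. stock: 0 - 0 = 0. total_sold = 12
  Event 3 (sale 15): sell min(15,0)=0. stock: 0 - 0 = 0. total_sold = 12
  Event 4 (sale 12): sell min(12,0)=0. stock: 0 - 0 = 0. total_sold = 12
  Event 5 (adjust +6): 0 + 6 = 6
  Event 6 (restock 22): 6 + 22 = 28
  Event 7 (return 3): 28 + 3 = 31
  Event 8 (sale 6): sell min(6,31)=6. stock: 31 - 6 = 25. total_sold = 18
  Event 9 (restock 6): 25 + 6 = 31
  Event 10 (adjust +8): 31 + 8 = 39
  Event 11 (sale 18): sell min(18,39)=18. stock: 39 - 18 = 21. total_sold = 36
  Event 12 (sale 14): sell min(14,21)=14. stock: 21 - 14 = 7. total_sold = 50
  Event 13 (restock 19): 7 + 19 = 26
  Event 14 (sale 12): sell min(12,26)=12. stock: 26 - 12 = 14. total_sold = 62
  Event 15 (restock 32): 14 + 32 = 46
  Event 16 (return 4): 46 + 4 = 50
Final: stock = 50, total_sold = 62

First zero at event 1.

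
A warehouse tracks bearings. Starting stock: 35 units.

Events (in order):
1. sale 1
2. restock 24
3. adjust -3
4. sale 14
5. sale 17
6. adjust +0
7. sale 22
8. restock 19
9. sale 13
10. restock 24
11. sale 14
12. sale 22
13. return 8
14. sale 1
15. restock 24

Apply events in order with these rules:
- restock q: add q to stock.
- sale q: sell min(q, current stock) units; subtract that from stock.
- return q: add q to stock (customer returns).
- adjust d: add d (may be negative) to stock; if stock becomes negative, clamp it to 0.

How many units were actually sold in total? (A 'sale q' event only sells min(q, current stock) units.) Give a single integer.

Processing events:
Start: stock = 35
  Event 1 (sale 1): sell min(1,35)=1. stock: 35 - 1 = 34. total_sold = 1
  Event 2 (restock 24): 34 + 24 = 58
  Event 3 (adjust -3): 58 + -3 = 55
  Event 4 (sale 14): sell min(14,55)=14. stock: 55 - 14 = 41. total_sold = 15
  Event 5 (sale 17): sell min(17,41)=17. stock: 41 - 17 = 24. total_sold = 32
  Event 6 (adjust +0): 24 + 0 = 24
  Event 7 (sale 22): sell min(22,24)=22. stock: 24 - 22 = 2. total_sold = 54
  Event 8 (restock 19): 2 + 19 = 21
  Event 9 (sale 13): sell min(13,21)=13. stock: 21 - 13 = 8. total_sold = 67
  Event 10 (restock 24): 8 + 24 = 32
  Event 11 (sale 14): sell min(14,32)=14. stock: 32 - 14 = 18. total_sold = 81
  Event 12 (sale 22): sell min(22,18)=18. stock: 18 - 18 = 0. total_sold = 99
  Event 13 (return 8): 0 + 8 = 8
  Event 14 (sale 1): sell min(1,8)=1. stock: 8 - 1 = 7. total_sold = 100
  Event 15 (restock 24): 7 + 24 = 31
Final: stock = 31, total_sold = 100

Answer: 100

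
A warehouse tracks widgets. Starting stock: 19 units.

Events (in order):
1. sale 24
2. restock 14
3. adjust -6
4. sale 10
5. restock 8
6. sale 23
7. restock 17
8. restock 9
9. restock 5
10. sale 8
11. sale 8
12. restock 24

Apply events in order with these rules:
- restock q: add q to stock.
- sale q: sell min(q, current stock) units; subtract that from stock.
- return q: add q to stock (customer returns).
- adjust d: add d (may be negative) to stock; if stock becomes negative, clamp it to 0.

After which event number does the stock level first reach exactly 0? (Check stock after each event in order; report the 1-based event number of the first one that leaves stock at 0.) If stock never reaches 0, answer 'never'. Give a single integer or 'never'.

Answer: 1

Derivation:
Processing events:
Start: stock = 19
  Event 1 (sale 24): sell min(24,19)=19. stock: 19 - 19 = 0. total_sold = 19
  Event 2 (restock 14): 0 + 14 = 14
  Event 3 (adjust -6): 14 + -6 = 8
  Event 4 (sale 10): sell min(10,8)=8. stock: 8 - 8 = 0. total_sold = 27
  Event 5 (restock 8): 0 + 8 = 8
  Event 6 (sale 23): sell min(23,8)=8. stock: 8 - 8 = 0. total_sold = 35
  Event 7 (restock 17): 0 + 17 = 17
  Event 8 (restock 9): 17 + 9 = 26
  Event 9 (restock 5): 26 + 5 = 31
  Event 10 (sale 8): sell min(8,31)=8. stock: 31 - 8 = 23. total_sold = 43
  Event 11 (sale 8): sell min(8,23)=8. stock: 23 - 8 = 15. total_sold = 51
  Event 12 (restock 24): 15 + 24 = 39
Final: stock = 39, total_sold = 51

First zero at event 1.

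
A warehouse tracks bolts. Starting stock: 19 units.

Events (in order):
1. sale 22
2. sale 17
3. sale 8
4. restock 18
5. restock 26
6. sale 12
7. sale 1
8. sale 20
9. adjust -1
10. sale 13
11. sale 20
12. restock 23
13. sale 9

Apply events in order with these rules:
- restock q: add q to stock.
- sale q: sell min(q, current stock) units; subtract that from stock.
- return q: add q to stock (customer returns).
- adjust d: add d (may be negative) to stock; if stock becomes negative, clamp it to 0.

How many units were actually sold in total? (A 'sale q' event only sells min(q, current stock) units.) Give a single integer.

Answer: 71

Derivation:
Processing events:
Start: stock = 19
  Event 1 (sale 22): sell min(22,19)=19. stock: 19 - 19 = 0. total_sold = 19
  Event 2 (sale 17): sell min(17,0)=0. stock: 0 - 0 = 0. total_sold = 19
  Event 3 (sale 8): sell min(8,0)=0. stock: 0 - 0 = 0. total_sold = 19
  Event 4 (restock 18): 0 + 18 = 18
  Event 5 (restock 26): 18 + 26 = 44
  Event 6 (sale 12): sell min(12,44)=12. stock: 44 - 12 = 32. total_sold = 31
  Event 7 (sale 1): sell min(1,32)=1. stock: 32 - 1 = 31. total_sold = 32
  Event 8 (sale 20): sell min(20,31)=20. stock: 31 - 20 = 11. total_sold = 52
  Event 9 (adjust -1): 11 + -1 = 10
  Event 10 (sale 13): sell min(13,10)=10. stock: 10 - 10 = 0. total_sold = 62
  Event 11 (sale 20): sell min(20,0)=0. stock: 0 - 0 = 0. total_sold = 62
  Event 12 (restock 23): 0 + 23 = 23
  Event 13 (sale 9): sell min(9,23)=9. stock: 23 - 9 = 14. total_sold = 71
Final: stock = 14, total_sold = 71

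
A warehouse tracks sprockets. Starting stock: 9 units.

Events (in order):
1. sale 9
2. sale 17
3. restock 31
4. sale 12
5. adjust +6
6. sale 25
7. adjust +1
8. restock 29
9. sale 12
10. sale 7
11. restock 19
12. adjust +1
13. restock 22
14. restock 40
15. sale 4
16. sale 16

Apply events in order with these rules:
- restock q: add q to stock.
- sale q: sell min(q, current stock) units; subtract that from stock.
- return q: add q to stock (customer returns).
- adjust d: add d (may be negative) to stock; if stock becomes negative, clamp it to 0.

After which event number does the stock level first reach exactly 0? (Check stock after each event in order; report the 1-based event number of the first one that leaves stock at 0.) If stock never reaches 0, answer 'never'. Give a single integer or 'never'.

Processing events:
Start: stock = 9
  Event 1 (sale 9): sell min(9,9)=9. stock: 9 - 9 = 0. total_sold = 9
  Event 2 (sale 17): sell min(17,0)=0. stock: 0 - 0 = 0. total_sold = 9
  Event 3 (restock 31): 0 + 31 = 31
  Event 4 (sale 12): sell min(12,31)=12. stock: 31 - 12 = 19. total_sold = 21
  Event 5 (adjust +6): 19 + 6 = 25
  Event 6 (sale 25): sell min(25,25)=25. stock: 25 - 25 = 0. total_sold = 46
  Event 7 (adjust +1): 0 + 1 = 1
  Event 8 (restock 29): 1 + 29 = 30
  Event 9 (sale 12): sell min(12,30)=12. stock: 30 - 12 = 18. total_sold = 58
  Event 10 (sale 7): sell min(7,18)=7. stock: 18 - 7 = 11. total_sold = 65
  Event 11 (restock 19): 11 + 19 = 30
  Event 12 (adjust +1): 30 + 1 = 31
  Event 13 (restock 22): 31 + 22 = 53
  Event 14 (restock 40): 53 + 40 = 93
  Event 15 (sale 4): sell min(4,93)=4. stock: 93 - 4 = 89. total_sold = 69
  Event 16 (sale 16): sell min(16,89)=16. stock: 89 - 16 = 73. total_sold = 85
Final: stock = 73, total_sold = 85

First zero at event 1.

Answer: 1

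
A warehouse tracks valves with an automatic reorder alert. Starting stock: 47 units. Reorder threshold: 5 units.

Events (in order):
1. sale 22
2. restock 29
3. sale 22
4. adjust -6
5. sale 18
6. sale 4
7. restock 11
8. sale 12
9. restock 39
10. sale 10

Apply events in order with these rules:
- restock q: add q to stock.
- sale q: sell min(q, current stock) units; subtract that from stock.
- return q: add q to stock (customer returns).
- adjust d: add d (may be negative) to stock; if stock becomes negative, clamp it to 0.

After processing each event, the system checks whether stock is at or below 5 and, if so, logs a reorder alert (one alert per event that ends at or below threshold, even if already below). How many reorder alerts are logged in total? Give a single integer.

Processing events:
Start: stock = 47
  Event 1 (sale 22): sell min(22,47)=22. stock: 47 - 22 = 25. total_sold = 22
  Event 2 (restock 29): 25 + 29 = 54
  Event 3 (sale 22): sell min(22,54)=22. stock: 54 - 22 = 32. total_sold = 44
  Event 4 (adjust -6): 32 + -6 = 26
  Event 5 (sale 18): sell min(18,26)=18. stock: 26 - 18 = 8. total_sold = 62
  Event 6 (sale 4): sell min(4,8)=4. stock: 8 - 4 = 4. total_sold = 66
  Event 7 (restock 11): 4 + 11 = 15
  Event 8 (sale 12): sell min(12,15)=12. stock: 15 - 12 = 3. total_sold = 78
  Event 9 (restock 39): 3 + 39 = 42
  Event 10 (sale 10): sell min(10,42)=10. stock: 42 - 10 = 32. total_sold = 88
Final: stock = 32, total_sold = 88

Checking against threshold 5:
  After event 1: stock=25 > 5
  After event 2: stock=54 > 5
  After event 3: stock=32 > 5
  After event 4: stock=26 > 5
  After event 5: stock=8 > 5
  After event 6: stock=4 <= 5 -> ALERT
  After event 7: stock=15 > 5
  After event 8: stock=3 <= 5 -> ALERT
  After event 9: stock=42 > 5
  After event 10: stock=32 > 5
Alert events: [6, 8]. Count = 2

Answer: 2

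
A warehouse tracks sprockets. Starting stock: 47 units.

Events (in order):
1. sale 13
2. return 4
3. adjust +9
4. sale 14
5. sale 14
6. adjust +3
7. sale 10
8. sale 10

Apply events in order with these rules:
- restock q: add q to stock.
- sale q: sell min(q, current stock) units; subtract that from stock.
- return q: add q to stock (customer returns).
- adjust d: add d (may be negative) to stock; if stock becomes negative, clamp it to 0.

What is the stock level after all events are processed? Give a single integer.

Processing events:
Start: stock = 47
  Event 1 (sale 13): sell min(13,47)=13. stock: 47 - 13 = 34. total_sold = 13
  Event 2 (return 4): 34 + 4 = 38
  Event 3 (adjust +9): 38 + 9 = 47
  Event 4 (sale 14): sell min(14,47)=14. stock: 47 - 14 = 33. total_sold = 27
  Event 5 (sale 14): sell min(14,33)=14. stock: 33 - 14 = 19. total_sold = 41
  Event 6 (adjust +3): 19 + 3 = 22
  Event 7 (sale 10): sell min(10,22)=10. stock: 22 - 10 = 12. total_sold = 51
  Event 8 (sale 10): sell min(10,12)=10. stock: 12 - 10 = 2. total_sold = 61
Final: stock = 2, total_sold = 61

Answer: 2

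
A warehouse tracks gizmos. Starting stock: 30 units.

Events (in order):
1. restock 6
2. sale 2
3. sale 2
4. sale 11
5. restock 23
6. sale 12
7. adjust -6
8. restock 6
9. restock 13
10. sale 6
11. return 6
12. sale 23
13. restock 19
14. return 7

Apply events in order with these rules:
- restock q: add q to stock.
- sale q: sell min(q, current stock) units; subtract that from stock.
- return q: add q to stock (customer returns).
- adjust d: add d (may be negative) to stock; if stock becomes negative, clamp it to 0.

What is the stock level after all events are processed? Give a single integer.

Processing events:
Start: stock = 30
  Event 1 (restock 6): 30 + 6 = 36
  Event 2 (sale 2): sell min(2,36)=2. stock: 36 - 2 = 34. total_sold = 2
  Event 3 (sale 2): sell min(2,34)=2. stock: 34 - 2 = 32. total_sold = 4
  Event 4 (sale 11): sell min(11,32)=11. stock: 32 - 11 = 21. total_sold = 15
  Event 5 (restock 23): 21 + 23 = 44
  Event 6 (sale 12): sell min(12,44)=12. stock: 44 - 12 = 32. total_sold = 27
  Event 7 (adjust -6): 32 + -6 = 26
  Event 8 (restock 6): 26 + 6 = 32
  Event 9 (restock 13): 32 + 13 = 45
  Event 10 (sale 6): sell min(6,45)=6. stock: 45 - 6 = 39. total_sold = 33
  Event 11 (return 6): 39 + 6 = 45
  Event 12 (sale 23): sell min(23,45)=23. stock: 45 - 23 = 22. total_sold = 56
  Event 13 (restock 19): 22 + 19 = 41
  Event 14 (return 7): 41 + 7 = 48
Final: stock = 48, total_sold = 56

Answer: 48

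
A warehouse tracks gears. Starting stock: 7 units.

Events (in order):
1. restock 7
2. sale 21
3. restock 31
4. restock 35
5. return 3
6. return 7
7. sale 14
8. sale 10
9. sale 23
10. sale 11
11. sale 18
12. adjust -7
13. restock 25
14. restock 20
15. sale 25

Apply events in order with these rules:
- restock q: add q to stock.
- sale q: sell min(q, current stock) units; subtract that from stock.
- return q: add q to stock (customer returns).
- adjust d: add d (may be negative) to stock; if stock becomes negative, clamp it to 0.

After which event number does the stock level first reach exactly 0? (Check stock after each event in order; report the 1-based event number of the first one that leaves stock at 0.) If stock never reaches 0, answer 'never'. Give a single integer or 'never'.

Answer: 2

Derivation:
Processing events:
Start: stock = 7
  Event 1 (restock 7): 7 + 7 = 14
  Event 2 (sale 21): sell min(21,14)=14. stock: 14 - 14 = 0. total_sold = 14
  Event 3 (restock 31): 0 + 31 = 31
  Event 4 (restock 35): 31 + 35 = 66
  Event 5 (return 3): 66 + 3 = 69
  Event 6 (return 7): 69 + 7 = 76
  Event 7 (sale 14): sell min(14,76)=14. stock: 76 - 14 = 62. total_sold = 28
  Event 8 (sale 10): sell min(10,62)=10. stock: 62 - 10 = 52. total_sold = 38
  Event 9 (sale 23): sell min(23,52)=23. stock: 52 - 23 = 29. total_sold = 61
  Event 10 (sale 11): sell min(11,29)=11. stock: 29 - 11 = 18. total_sold = 72
  Event 11 (sale 18): sell min(18,18)=18. stock: 18 - 18 = 0. total_sold = 90
  Event 12 (adjust -7): 0 + -7 = 0 (clamped to 0)
  Event 13 (restock 25): 0 + 25 = 25
  Event 14 (restock 20): 25 + 20 = 45
  Event 15 (sale 25): sell min(25,45)=25. stock: 45 - 25 = 20. total_sold = 115
Final: stock = 20, total_sold = 115

First zero at event 2.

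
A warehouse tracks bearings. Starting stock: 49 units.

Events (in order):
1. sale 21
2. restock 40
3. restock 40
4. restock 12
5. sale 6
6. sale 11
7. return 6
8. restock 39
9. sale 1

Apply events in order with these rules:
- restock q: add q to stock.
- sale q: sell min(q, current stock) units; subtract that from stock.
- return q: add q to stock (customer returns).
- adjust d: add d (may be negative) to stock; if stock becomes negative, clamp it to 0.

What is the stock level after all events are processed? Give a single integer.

Answer: 147

Derivation:
Processing events:
Start: stock = 49
  Event 1 (sale 21): sell min(21,49)=21. stock: 49 - 21 = 28. total_sold = 21
  Event 2 (restock 40): 28 + 40 = 68
  Event 3 (restock 40): 68 + 40 = 108
  Event 4 (restock 12): 108 + 12 = 120
  Event 5 (sale 6): sell min(6,120)=6. stock: 120 - 6 = 114. total_sold = 27
  Event 6 (sale 11): sell min(11,114)=11. stock: 114 - 11 = 103. total_sold = 38
  Event 7 (return 6): 103 + 6 = 109
  Event 8 (restock 39): 109 + 39 = 148
  Event 9 (sale 1): sell min(1,148)=1. stock: 148 - 1 = 147. total_sold = 39
Final: stock = 147, total_sold = 39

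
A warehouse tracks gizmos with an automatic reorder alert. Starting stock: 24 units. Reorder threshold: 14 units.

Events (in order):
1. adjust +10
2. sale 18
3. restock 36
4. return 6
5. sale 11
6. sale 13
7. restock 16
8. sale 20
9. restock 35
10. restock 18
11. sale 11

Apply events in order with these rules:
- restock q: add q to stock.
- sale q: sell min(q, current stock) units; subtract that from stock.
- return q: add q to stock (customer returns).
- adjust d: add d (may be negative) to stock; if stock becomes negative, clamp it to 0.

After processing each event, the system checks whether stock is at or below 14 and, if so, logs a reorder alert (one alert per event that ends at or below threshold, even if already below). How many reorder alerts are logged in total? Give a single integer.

Processing events:
Start: stock = 24
  Event 1 (adjust +10): 24 + 10 = 34
  Event 2 (sale 18): sell min(18,34)=18. stock: 34 - 18 = 16. total_sold = 18
  Event 3 (restock 36): 16 + 36 = 52
  Event 4 (return 6): 52 + 6 = 58
  Event 5 (sale 11): sell min(11,58)=11. stock: 58 - 11 = 47. total_sold = 29
  Event 6 (sale 13): sell min(13,47)=13. stock: 47 - 13 = 34. total_sold = 42
  Event 7 (restock 16): 34 + 16 = 50
  Event 8 (sale 20): sell min(20,50)=20. stock: 50 - 20 = 30. total_sold = 62
  Event 9 (restock 35): 30 + 35 = 65
  Event 10 (restock 18): 65 + 18 = 83
  Event 11 (sale 11): sell min(11,83)=11. stock: 83 - 11 = 72. total_sold = 73
Final: stock = 72, total_sold = 73

Checking against threshold 14:
  After event 1: stock=34 > 14
  After event 2: stock=16 > 14
  After event 3: stock=52 > 14
  After event 4: stock=58 > 14
  After event 5: stock=47 > 14
  After event 6: stock=34 > 14
  After event 7: stock=50 > 14
  After event 8: stock=30 > 14
  After event 9: stock=65 > 14
  After event 10: stock=83 > 14
  After event 11: stock=72 > 14
Alert events: []. Count = 0

Answer: 0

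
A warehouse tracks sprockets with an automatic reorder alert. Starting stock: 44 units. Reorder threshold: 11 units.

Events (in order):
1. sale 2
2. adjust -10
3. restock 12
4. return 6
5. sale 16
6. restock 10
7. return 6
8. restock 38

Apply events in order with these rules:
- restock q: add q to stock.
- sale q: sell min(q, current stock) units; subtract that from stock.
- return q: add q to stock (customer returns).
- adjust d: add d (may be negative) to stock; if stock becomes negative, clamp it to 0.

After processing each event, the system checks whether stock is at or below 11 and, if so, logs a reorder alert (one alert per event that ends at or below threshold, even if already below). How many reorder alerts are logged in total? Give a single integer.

Processing events:
Start: stock = 44
  Event 1 (sale 2): sell min(2,44)=2. stock: 44 - 2 = 42. total_sold = 2
  Event 2 (adjust -10): 42 + -10 = 32
  Event 3 (restock 12): 32 + 12 = 44
  Event 4 (return 6): 44 + 6 = 50
  Event 5 (sale 16): sell min(16,50)=16. stock: 50 - 16 = 34. total_sold = 18
  Event 6 (restock 10): 34 + 10 = 44
  Event 7 (return 6): 44 + 6 = 50
  Event 8 (restock 38): 50 + 38 = 88
Final: stock = 88, total_sold = 18

Checking against threshold 11:
  After event 1: stock=42 > 11
  After event 2: stock=32 > 11
  After event 3: stock=44 > 11
  After event 4: stock=50 > 11
  After event 5: stock=34 > 11
  After event 6: stock=44 > 11
  After event 7: stock=50 > 11
  After event 8: stock=88 > 11
Alert events: []. Count = 0

Answer: 0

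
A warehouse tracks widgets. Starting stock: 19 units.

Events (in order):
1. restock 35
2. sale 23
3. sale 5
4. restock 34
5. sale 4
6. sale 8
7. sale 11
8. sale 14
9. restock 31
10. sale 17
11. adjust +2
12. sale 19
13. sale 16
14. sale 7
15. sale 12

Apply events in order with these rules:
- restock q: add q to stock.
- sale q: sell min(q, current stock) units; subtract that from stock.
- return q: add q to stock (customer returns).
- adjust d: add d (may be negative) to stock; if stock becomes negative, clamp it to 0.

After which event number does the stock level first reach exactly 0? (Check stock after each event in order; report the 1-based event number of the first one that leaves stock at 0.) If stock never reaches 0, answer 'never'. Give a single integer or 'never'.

Processing events:
Start: stock = 19
  Event 1 (restock 35): 19 + 35 = 54
  Event 2 (sale 23): sell min(23,54)=23. stock: 54 - 23 = 31. total_sold = 23
  Event 3 (sale 5): sell min(5,31)=5. stock: 31 - 5 = 26. total_sold = 28
  Event 4 (restock 34): 26 + 34 = 60
  Event 5 (sale 4): sell min(4,60)=4. stock: 60 - 4 = 56. total_sold = 32
  Event 6 (sale 8): sell min(8,56)=8. stock: 56 - 8 = 48. total_sold = 40
  Event 7 (sale 11): sell min(11,48)=11. stock: 48 - 11 = 37. total_sold = 51
  Event 8 (sale 14): sell min(14,37)=14. stock: 37 - 14 = 23. total_sold = 65
  Event 9 (restock 31): 23 + 31 = 54
  Event 10 (sale 17): sell min(17,54)=17. stock: 54 - 17 = 37. total_sold = 82
  Event 11 (adjust +2): 37 + 2 = 39
  Event 12 (sale 19): sell min(19,39)=19. stock: 39 - 19 = 20. total_sold = 101
  Event 13 (sale 16): sell min(16,20)=16. stock: 20 - 16 = 4. total_sold = 117
  Event 14 (sale 7): sell min(7,4)=4. stock: 4 - 4 = 0. total_sold = 121
  Event 15 (sale 12): sell min(12,0)=0. stock: 0 - 0 = 0. total_sold = 121
Final: stock = 0, total_sold = 121

First zero at event 14.

Answer: 14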